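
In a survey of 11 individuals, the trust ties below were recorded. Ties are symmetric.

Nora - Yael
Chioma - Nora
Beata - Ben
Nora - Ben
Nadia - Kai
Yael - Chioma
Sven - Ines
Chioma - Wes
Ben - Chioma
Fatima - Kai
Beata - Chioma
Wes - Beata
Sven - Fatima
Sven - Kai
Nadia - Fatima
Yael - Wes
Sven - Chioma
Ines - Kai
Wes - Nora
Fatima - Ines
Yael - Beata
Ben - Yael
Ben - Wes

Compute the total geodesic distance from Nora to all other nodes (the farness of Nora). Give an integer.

Distances from Nora: Beata:2, Ben:1, Chioma:1, Fatima:3, Ines:3, Kai:3, Nadia:4, Sven:2, Wes:1, Yael:1.
Sum = 2 + 1 + 1 + 3 + 3 + 3 + 4 + 2 + 1 + 1 = 21.

21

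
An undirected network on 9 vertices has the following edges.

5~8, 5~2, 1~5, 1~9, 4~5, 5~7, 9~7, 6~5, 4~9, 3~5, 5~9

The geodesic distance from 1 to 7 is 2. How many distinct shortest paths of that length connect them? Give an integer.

The shortest distance is 2. The length-2 paths are: 1–5–7; 1–9–7.
That gives 2 distinct shortest paths.

2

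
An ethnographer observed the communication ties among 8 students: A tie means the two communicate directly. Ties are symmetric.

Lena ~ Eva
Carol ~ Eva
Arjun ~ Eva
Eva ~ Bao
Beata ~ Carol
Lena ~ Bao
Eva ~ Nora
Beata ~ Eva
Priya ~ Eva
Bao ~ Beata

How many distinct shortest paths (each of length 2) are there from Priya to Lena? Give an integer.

1

The shortest distance is 2, and the only length-2 path is Priya–Eva–Lena. So there is exactly 1 shortest path.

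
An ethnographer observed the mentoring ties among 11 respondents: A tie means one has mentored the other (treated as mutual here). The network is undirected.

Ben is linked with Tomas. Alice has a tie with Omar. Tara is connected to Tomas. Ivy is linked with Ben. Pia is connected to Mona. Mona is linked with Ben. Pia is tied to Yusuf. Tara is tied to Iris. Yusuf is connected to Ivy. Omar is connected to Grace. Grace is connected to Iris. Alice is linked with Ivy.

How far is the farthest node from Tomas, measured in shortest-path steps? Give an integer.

4

Distances from Tomas: Alice:3, Ben:1, Grace:3, Iris:2, Ivy:2, Mona:2, Omar:4, Pia:3, Tara:1, Yusuf:3.
The largest is 4 (to Omar), so the eccentricity of Tomas is 4.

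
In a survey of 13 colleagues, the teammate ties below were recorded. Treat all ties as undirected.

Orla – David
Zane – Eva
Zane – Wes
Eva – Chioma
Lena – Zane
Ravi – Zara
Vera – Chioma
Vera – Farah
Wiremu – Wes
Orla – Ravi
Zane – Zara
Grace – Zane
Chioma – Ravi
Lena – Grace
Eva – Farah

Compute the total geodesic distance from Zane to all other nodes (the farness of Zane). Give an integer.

Distances from Zane: Chioma:2, David:4, Eva:1, Farah:2, Grace:1, Lena:1, Orla:3, Ravi:2, Vera:3, Wes:1, Wiremu:2, Zara:1.
Sum = 2 + 4 + 1 + 2 + 1 + 1 + 3 + 2 + 3 + 1 + 2 + 1 = 23.

23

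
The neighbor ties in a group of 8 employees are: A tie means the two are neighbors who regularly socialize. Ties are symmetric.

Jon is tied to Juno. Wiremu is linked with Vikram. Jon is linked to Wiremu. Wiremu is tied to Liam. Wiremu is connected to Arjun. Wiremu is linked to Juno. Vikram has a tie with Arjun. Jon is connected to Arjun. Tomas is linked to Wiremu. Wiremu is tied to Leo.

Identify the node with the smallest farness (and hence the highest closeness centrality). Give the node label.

Farness (sum of distances to all others) for each node — Arjun:11, Jon:11, Juno:12, Leo:13, Liam:13, Tomas:13, Vikram:12, Wiremu:7.
The smallest farness is 7, for Wiremu, so Wiremu has the highest closeness.

Wiremu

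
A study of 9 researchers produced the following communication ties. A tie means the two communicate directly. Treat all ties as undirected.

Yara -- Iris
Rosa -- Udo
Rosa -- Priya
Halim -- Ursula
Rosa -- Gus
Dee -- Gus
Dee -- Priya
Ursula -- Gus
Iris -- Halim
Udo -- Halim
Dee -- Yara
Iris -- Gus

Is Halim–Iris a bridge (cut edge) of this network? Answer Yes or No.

Even without that edge, Halim still reaches Iris via Halim – Ursula – Gus – Iris, so the network stays connected. Not a bridge.

No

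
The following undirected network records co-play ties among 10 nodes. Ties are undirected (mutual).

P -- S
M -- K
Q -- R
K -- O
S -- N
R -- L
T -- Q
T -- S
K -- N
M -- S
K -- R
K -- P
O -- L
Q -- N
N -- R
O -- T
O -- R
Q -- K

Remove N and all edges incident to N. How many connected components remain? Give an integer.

N's neighbors (K, Q, R, and S) remain reachable from one another through other ties, so the rest of the network stays in one piece.

1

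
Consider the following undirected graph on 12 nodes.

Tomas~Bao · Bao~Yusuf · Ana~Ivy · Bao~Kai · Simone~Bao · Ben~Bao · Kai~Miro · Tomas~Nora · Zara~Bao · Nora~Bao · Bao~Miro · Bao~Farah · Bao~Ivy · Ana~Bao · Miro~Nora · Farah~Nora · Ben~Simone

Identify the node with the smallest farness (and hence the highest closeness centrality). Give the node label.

Farness (sum of distances to all others) for each node — Ana:20, Bao:11, Ben:20, Farah:20, Ivy:20, Kai:20, Miro:19, Nora:18, Simone:20, Tomas:20, Yusuf:21, Zara:21.
The smallest farness is 11, for Bao, so Bao has the highest closeness.

Bao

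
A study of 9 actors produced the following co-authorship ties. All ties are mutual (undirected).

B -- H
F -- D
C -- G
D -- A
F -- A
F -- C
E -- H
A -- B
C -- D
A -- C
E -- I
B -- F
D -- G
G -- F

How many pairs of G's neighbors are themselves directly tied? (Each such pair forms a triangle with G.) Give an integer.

3

G's neighbors: C, D, and F.
Neighbor pairs that are themselves tied: G–C–D; G–C–F; G–D–F. Each forms one triangle with G, for 3 in total.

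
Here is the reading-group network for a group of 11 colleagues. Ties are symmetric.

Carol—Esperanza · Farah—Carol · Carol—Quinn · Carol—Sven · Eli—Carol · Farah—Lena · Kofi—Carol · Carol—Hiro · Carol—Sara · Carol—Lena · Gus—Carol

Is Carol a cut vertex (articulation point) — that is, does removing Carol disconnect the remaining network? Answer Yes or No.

Yes

Removing Carol leaves {Sara} with no path to {Quinn}, so the network splits into 9 components. Carol is a cut vertex.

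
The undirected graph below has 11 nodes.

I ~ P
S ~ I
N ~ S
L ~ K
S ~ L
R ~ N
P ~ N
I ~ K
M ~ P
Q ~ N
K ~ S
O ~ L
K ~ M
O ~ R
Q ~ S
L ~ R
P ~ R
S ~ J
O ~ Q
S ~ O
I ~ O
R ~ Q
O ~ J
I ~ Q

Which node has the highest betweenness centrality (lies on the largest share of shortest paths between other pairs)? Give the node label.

S

Unnormalized betweenness of each node: I:119/30, J:0, K:29/6, L:107/60, M:1/2, N:23/15, O:17/4, P:25/6, Q:5/4, R:73/20, S:136/15.
S has the largest value, 136/15, making it the main broker — the node through which the most shortest paths run.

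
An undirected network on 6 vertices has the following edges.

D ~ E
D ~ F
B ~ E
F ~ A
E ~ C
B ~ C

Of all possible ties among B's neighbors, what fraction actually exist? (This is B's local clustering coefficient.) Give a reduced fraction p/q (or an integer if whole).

1

B's neighbors: C and E (k = 2).
Possible neighbor pairs: C(2,2) = 1. Edges among them: C–E → e = 1.
Clustering(B) = 1/1.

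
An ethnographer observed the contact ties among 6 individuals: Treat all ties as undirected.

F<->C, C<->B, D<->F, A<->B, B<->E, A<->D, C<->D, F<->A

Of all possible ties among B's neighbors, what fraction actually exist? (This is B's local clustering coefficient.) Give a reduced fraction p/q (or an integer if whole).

B's neighbors: A, C, and E (k = 3).
Possible neighbor pairs: C(3,2) = 3. Edges among them: none → e = 0.
Clustering(B) = 0/3 = 0.

0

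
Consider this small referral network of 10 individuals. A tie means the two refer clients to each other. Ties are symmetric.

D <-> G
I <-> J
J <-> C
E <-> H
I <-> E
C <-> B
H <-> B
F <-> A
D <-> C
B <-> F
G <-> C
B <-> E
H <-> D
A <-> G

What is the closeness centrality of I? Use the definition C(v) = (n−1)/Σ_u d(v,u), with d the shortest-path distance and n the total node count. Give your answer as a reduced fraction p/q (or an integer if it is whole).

Distances from I: A:4, B:2, C:2, D:3, E:1, F:3, G:3, H:2, J:1. Sum = 21.
n = 10, so closeness = 9/21 = 3/7.

3/7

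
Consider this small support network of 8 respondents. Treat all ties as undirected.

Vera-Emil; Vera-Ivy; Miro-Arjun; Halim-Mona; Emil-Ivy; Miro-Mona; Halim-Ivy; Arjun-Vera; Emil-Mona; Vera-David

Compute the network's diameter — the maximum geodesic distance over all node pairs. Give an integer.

Eccentricity of each node (its greatest distance to any other): Arjun:3, David:3, Emil:2, Halim:3, Ivy:3, Miro:3, Mona:3, Vera:2.
The maximum eccentricity is 3, realized for instance by the pair Arjun–Halim via Arjun – Vera – Ivy – Halim. So the diameter is 3.

3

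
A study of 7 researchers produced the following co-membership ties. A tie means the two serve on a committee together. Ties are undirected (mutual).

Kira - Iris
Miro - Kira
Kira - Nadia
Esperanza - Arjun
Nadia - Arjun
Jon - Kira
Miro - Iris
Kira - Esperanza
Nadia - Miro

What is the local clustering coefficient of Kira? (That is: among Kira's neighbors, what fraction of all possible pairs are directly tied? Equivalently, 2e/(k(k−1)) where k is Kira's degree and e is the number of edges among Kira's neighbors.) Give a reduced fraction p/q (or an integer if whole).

1/5

Kira's neighbors: Esperanza, Iris, Jon, Miro, and Nadia (k = 5).
Possible neighbor pairs: C(5,2) = 10. Edges among them: Iris–Miro, Miro–Nadia → e = 2.
Clustering(Kira) = 2/10 = 1/5.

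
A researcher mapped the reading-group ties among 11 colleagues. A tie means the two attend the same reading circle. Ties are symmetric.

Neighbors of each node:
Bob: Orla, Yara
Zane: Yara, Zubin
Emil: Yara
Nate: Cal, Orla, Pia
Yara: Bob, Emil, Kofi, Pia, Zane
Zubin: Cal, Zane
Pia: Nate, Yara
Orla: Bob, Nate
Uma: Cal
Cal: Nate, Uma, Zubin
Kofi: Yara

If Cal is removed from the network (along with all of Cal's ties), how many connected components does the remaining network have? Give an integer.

Without Cal, the remaining ties split the others into: {Bob, Emil, Kofi, Nate, Orla, Pia, Yara, Zane, Zubin}; {Uma}.
That's 2 separate components.

2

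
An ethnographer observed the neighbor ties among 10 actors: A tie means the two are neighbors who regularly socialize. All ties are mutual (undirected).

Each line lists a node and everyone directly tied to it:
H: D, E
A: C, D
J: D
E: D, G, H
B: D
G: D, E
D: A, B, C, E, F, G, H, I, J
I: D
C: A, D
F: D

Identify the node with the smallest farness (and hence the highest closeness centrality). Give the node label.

D

Farness (sum of distances to all others) for each node — A:16, B:17, C:16, D:9, E:15, F:17, G:16, H:16, I:17, J:17.
The smallest farness is 9, for D, so D has the highest closeness.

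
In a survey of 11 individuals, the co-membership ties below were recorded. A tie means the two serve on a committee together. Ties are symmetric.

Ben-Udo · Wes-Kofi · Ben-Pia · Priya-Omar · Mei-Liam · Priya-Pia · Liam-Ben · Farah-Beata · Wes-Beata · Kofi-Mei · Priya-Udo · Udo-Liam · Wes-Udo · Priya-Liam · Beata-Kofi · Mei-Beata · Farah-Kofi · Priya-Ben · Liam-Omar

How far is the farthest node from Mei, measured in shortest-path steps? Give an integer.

Distances from Mei: Beata:1, Ben:2, Farah:2, Kofi:1, Liam:1, Omar:2, Pia:3, Priya:2, Udo:2, Wes:2.
The largest is 3 (to Pia), so the eccentricity of Mei is 3.

3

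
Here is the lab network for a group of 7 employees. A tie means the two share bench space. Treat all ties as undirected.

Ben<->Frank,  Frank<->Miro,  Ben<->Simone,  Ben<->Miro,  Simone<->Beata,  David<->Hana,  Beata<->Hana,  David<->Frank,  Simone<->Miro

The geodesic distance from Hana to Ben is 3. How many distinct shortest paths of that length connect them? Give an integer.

The shortest distance is 3. The length-3 paths are: Hana–Beata–Simone–Ben; Hana–David–Frank–Ben.
That gives 2 distinct shortest paths.

2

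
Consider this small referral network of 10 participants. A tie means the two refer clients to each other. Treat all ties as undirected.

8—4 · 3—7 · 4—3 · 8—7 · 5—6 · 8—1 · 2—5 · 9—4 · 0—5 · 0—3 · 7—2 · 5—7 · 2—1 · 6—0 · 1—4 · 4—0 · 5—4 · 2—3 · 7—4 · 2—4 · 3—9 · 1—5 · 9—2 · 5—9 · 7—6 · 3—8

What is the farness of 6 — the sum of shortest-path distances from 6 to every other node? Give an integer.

15

Distances from 6: 0:1, 1:2, 2:2, 3:2, 4:2, 5:1, 7:1, 8:2, 9:2.
Sum = 1 + 2 + 2 + 2 + 2 + 1 + 1 + 2 + 2 = 15.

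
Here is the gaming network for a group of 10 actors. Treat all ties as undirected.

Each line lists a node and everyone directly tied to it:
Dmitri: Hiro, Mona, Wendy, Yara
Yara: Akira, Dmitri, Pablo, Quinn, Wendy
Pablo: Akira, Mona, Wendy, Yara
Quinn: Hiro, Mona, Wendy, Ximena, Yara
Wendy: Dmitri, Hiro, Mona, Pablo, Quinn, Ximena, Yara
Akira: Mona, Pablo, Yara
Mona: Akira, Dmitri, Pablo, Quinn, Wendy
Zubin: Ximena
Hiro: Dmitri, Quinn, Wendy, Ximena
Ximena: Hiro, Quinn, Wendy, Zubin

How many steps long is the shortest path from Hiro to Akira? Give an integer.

One shortest route is Hiro – Wendy – Pablo – Akira, which uses 3 edges, and at distance 2 from Hiro we only reach {Mona, Pablo, Yara, Zubin}, which does not include Akira. So d(Hiro,Akira) = 3.

3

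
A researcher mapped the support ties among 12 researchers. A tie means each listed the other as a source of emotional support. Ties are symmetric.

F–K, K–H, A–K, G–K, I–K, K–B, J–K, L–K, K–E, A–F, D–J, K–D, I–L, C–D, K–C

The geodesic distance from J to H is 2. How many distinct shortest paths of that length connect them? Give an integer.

The shortest distance is 2, and the only length-2 path is J–K–H. So there is exactly 1 shortest path.

1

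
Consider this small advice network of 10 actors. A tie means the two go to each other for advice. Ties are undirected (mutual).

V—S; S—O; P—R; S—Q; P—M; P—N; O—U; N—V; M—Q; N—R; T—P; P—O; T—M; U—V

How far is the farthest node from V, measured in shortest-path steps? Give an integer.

Distances from V: M:3, N:1, O:2, P:2, Q:2, R:2, S:1, T:3, U:1.
The largest is 3 (to T and M), so the eccentricity of V is 3.

3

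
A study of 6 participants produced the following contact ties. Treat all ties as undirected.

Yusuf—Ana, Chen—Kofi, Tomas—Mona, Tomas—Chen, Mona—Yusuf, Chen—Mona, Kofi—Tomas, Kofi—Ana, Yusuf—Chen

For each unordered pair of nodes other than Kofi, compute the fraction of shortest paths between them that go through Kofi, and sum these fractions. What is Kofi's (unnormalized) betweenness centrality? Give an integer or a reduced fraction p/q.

3/2

Pairs whose geodesics pass through Kofi — Tomas–Ana: 1; Chen–Ana: 1/2.
All other pairs contribute 0.
Summing the contributions gives betweenness(Kofi) = 3/2.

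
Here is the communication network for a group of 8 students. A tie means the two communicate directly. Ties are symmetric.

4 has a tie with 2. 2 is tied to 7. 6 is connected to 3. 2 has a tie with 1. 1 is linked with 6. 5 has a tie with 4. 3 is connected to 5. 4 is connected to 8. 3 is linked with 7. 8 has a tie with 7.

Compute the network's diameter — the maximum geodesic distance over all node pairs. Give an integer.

3

Eccentricity of each node (its greatest distance to any other): 1:3, 2:2, 3:2, 4:3, 5:3, 6:3, 7:2, 8:3.
The maximum eccentricity is 3, realized for instance by the pair 5–1 via 5 – 3 – 6 – 1. So the diameter is 3.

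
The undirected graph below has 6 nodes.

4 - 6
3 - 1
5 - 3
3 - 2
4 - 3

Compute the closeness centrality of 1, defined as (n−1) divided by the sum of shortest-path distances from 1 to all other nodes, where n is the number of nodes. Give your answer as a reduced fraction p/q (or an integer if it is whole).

1/2

Distances from 1: 2:2, 3:1, 4:2, 5:2, 6:3. Sum = 10.
n = 6, so closeness = 5/10 = 1/2.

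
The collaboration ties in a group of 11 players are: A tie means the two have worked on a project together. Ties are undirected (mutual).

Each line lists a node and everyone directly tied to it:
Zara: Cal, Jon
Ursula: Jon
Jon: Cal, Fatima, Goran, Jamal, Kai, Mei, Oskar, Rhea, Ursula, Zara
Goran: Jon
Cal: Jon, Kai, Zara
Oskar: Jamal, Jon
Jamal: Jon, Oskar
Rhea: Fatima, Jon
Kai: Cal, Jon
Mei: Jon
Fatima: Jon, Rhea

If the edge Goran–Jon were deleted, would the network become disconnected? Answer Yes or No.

Without the Goran–Jon edge there is no alternate route between Goran and Jon, so the network disconnects. It is a bridge.

Yes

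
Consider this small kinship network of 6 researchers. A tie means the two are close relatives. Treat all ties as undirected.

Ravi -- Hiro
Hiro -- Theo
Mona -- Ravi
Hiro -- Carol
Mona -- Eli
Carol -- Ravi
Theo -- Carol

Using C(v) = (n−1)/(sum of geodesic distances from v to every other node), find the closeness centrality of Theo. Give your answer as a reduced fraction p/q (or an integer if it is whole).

5/11

Distances from Theo: Carol:1, Eli:4, Hiro:1, Mona:3, Ravi:2. Sum = 11.
n = 6, so closeness = 5/11.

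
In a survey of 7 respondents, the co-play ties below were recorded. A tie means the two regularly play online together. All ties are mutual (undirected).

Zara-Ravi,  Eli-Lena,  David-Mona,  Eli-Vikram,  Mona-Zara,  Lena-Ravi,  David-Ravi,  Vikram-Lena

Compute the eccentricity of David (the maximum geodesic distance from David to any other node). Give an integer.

Distances from David: Eli:3, Lena:2, Mona:1, Ravi:1, Vikram:3, Zara:2.
The largest is 3 (to Eli and Vikram), so the eccentricity of David is 3.

3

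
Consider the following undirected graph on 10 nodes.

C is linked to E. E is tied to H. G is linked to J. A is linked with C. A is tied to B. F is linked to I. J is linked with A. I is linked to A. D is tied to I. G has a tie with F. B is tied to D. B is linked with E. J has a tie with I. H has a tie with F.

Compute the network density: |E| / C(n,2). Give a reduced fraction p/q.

14/45

There are 14 edges and 10 nodes, so the maximum possible is C(10,2) = 45.
Density = 14/45.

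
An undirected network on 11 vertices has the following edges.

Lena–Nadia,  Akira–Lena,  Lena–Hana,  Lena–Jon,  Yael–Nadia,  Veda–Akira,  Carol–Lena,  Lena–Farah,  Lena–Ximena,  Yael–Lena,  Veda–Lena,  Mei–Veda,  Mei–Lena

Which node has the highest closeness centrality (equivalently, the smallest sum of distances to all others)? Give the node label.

Lena

Farness (sum of distances to all others) for each node — Akira:18, Carol:19, Farah:19, Hana:19, Jon:19, Lena:10, Mei:18, Nadia:18, Veda:17, Ximena:19, Yael:18.
The smallest farness is 10, for Lena, so Lena has the highest closeness.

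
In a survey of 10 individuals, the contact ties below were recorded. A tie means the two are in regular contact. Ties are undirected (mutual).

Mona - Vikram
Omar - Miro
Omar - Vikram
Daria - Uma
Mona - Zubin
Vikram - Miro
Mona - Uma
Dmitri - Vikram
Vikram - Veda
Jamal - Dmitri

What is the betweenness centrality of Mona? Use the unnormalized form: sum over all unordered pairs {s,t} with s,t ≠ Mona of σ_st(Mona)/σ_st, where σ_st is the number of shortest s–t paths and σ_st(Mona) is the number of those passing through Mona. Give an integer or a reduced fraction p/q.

20

Pairs whose geodesics pass through Mona — Uma–Zubin: 1; Uma–Veda: 1; Uma–Omar: 1; Uma–Vikram: 1; Uma–Miro: 1; Uma–Dmitri: 1; Uma–Jamal: 1; Daria–Zubin: 1; Daria–Veda: 1; Daria–Omar: 1; Daria–Vikram: 1; Daria–Miro: 1; Daria–Dmitri: 1; Daria–Jamal: 1 … (+6 more pairs).
All other pairs contribute 0.
Summing the contributions gives betweenness(Mona) = 20.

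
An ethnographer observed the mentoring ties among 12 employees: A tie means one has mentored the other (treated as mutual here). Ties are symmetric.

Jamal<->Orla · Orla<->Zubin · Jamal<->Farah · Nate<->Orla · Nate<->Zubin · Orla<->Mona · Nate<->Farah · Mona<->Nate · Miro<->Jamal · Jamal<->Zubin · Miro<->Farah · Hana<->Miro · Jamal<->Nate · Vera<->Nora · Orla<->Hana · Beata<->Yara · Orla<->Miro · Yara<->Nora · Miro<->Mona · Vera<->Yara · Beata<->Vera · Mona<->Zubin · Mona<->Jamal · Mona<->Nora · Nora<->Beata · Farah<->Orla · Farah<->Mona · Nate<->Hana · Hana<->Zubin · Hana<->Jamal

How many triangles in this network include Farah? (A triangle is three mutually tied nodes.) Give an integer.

9

Farah's neighbors: Jamal, Miro, Mona, Nate, and Orla.
Neighbor pairs that are themselves tied: Farah–Jamal–Miro; Farah–Jamal–Mona; Farah–Jamal–Nate; Farah–Jamal–Orla; Farah–Miro–Mona; Farah–Miro–Orla; Farah–Mona–Nate; Farah–Mona–Orla; Farah–Nate–Orla. Each forms one triangle with Farah, for 9 in total.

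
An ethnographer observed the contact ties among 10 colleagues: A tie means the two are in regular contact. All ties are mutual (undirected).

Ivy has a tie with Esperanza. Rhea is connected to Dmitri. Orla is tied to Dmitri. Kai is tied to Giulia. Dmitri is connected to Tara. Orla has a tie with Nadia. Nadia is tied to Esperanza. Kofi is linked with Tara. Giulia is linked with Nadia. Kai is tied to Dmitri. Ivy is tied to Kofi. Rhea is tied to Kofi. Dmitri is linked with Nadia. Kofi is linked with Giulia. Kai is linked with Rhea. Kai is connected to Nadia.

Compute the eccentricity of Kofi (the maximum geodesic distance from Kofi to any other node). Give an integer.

Distances from Kofi: Dmitri:2, Esperanza:2, Giulia:1, Ivy:1, Kai:2, Nadia:2, Orla:3, Rhea:1, Tara:1.
The largest is 3 (to Orla), so the eccentricity of Kofi is 3.

3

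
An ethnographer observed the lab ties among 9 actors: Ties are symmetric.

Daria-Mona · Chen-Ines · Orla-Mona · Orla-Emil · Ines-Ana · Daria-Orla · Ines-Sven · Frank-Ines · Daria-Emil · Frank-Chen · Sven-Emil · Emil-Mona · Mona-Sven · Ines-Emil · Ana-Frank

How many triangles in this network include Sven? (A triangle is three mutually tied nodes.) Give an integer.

Sven's neighbors: Emil, Ines, and Mona.
Neighbor pairs that are themselves tied: Sven–Emil–Ines; Sven–Emil–Mona. Each forms one triangle with Sven, for 2 in total.

2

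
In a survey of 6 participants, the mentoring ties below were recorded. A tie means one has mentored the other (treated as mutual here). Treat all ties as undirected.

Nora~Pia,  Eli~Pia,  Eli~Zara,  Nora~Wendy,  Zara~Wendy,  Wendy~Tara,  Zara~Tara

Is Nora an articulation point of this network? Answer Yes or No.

Even without Nora, every remaining node can still reach every other (the residual graph is connected), so Nora is not a cut vertex.

No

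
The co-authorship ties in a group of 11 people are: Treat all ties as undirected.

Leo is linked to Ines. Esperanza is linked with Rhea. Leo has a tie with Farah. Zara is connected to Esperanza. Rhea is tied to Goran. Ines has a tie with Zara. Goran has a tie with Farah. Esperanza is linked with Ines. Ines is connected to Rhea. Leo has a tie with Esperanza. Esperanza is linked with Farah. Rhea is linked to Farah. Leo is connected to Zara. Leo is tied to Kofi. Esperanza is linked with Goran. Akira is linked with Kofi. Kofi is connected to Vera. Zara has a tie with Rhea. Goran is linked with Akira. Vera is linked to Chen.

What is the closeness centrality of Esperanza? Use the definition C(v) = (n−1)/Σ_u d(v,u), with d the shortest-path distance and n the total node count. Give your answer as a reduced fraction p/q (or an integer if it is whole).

Distances from Esperanza: Akira:2, Chen:4, Farah:1, Goran:1, Ines:1, Kofi:2, Leo:1, Rhea:1, Vera:3, Zara:1. Sum = 17.
n = 11, so closeness = 10/17.

10/17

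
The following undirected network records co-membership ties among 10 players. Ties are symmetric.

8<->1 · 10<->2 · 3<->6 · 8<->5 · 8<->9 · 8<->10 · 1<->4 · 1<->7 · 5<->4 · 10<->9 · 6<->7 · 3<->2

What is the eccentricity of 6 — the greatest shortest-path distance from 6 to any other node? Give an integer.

Distances from 6: 1:2, 2:2, 3:1, 4:3, 5:4, 7:1, 8:3, 9:4, 10:3.
The largest is 4 (to 5 and 9), so the eccentricity of 6 is 4.

4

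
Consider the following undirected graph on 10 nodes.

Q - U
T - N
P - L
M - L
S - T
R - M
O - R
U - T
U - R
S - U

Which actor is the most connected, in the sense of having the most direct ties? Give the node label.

U

Degrees — L:2, M:2, N:1, O:1, P:1, Q:1, R:3, S:2, T:3, U:4.
The maximum is 4, attained only by U.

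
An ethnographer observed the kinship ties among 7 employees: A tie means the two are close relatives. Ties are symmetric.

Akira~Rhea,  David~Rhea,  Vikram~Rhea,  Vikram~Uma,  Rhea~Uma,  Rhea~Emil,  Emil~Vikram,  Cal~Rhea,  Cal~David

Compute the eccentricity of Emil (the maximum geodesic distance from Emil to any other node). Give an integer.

Distances from Emil: Akira:2, Cal:2, David:2, Rhea:1, Uma:2, Vikram:1.
The largest is 2 (to Akira, Cal, Uma, and David), so the eccentricity of Emil is 2.

2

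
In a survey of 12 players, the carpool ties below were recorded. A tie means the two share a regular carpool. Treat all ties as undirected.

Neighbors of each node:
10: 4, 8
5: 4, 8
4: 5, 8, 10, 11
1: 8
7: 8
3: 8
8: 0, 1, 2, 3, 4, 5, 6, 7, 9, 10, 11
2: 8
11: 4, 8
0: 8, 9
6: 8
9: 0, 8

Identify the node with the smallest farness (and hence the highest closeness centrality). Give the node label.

8

Farness (sum of distances to all others) for each node — 0:20, 1:21, 2:21, 3:21, 4:18, 5:20, 6:21, 7:21, 8:11, 9:20, 10:20, 11:20.
The smallest farness is 11, for 8, so 8 has the highest closeness.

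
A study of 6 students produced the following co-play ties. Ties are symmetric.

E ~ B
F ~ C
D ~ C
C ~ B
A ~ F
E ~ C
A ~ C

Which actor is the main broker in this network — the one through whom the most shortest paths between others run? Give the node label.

C

Unnormalized betweenness of each node: A:0, B:0, C:8, D:0, E:0, F:0.
C has the largest value, 8, making it the main broker — the node through which the most shortest paths run.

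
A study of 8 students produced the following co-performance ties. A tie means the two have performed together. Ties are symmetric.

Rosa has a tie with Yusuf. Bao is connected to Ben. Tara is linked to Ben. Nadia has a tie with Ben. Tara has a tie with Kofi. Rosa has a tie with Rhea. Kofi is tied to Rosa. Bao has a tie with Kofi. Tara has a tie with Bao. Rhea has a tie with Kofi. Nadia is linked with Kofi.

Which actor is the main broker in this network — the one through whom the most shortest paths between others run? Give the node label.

Unnormalized betweenness of each node: Bao:4/3, Ben:1, Kofi:13, Nadia:4/3, Rhea:0, Rosa:6, Tara:4/3, Yusuf:0.
Kofi has the largest value, 13, making it the main broker — the node through which the most shortest paths run.

Kofi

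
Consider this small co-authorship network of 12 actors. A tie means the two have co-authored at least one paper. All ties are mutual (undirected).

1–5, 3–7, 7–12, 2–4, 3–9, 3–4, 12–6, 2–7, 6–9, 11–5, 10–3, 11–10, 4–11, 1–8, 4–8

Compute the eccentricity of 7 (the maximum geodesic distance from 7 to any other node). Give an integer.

4

Distances from 7: 1:4, 2:1, 3:1, 4:2, 5:4, 6:2, 8:3, 9:2, 10:2, 11:3, 12:1.
The largest is 4 (to 5 and 1), so the eccentricity of 7 is 4.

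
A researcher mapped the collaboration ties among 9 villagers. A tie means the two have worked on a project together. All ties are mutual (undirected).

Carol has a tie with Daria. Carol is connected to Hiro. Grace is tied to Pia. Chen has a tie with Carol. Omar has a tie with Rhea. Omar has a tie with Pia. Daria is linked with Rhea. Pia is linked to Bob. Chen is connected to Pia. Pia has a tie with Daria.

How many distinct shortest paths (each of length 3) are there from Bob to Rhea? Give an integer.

The shortest distance is 3. The length-3 paths are: Bob–Pia–Daria–Rhea; Bob–Pia–Omar–Rhea.
That gives 2 distinct shortest paths.

2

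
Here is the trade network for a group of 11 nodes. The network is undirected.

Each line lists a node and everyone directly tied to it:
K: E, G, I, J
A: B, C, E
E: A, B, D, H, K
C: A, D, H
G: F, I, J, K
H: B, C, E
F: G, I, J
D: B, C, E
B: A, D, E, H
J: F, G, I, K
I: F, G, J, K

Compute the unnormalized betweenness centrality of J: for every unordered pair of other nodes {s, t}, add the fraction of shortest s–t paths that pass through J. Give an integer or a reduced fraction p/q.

7/3

Pairs whose geodesics pass through J — F–K: 1/3; F–B: 1/3; F–H: 1/3; F–D: 1/3; F–E: 1/3; F–C: 3/9; F–A: 1/3.
All other pairs contribute 0.
Summing the contributions gives betweenness(J) = 7/3.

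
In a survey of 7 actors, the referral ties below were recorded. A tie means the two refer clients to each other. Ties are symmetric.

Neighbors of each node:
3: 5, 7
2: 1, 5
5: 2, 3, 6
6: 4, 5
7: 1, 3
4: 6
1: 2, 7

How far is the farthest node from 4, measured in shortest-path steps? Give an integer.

4

Distances from 4: 1:4, 2:3, 3:3, 5:2, 6:1, 7:4.
The largest is 4 (to 7 and 1), so the eccentricity of 4 is 4.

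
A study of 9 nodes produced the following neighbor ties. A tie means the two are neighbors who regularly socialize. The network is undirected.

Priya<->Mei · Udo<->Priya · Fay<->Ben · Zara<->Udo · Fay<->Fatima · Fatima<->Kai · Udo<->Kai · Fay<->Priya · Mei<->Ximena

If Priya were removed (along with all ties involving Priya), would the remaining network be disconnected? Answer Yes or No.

Yes

Removing Priya leaves {Ben, Fatima, Fay, Kai, Udo, and Zara} with no path to {Mei and Ximena}, so the network splits into 2 components. Priya is a cut vertex.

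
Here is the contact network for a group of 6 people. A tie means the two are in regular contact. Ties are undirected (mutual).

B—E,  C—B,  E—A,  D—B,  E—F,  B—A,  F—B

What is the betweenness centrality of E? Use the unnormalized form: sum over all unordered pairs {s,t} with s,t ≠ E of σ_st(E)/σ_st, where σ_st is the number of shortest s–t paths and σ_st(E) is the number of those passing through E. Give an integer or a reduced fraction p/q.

1/2

Pairs whose geodesics pass through E — F–A: 1/2.
All other pairs contribute 0.
Summing the contributions gives betweenness(E) = 1/2.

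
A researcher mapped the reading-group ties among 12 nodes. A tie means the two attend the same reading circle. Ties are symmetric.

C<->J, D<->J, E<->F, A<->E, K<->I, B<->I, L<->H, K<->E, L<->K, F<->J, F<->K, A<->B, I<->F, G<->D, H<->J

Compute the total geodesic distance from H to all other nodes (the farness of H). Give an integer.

27

Distances from H: A:4, B:4, C:2, D:2, E:3, F:2, G:3, I:3, J:1, K:2, L:1.
Sum = 4 + 4 + 2 + 2 + 3 + 2 + 3 + 3 + 1 + 2 + 1 = 27.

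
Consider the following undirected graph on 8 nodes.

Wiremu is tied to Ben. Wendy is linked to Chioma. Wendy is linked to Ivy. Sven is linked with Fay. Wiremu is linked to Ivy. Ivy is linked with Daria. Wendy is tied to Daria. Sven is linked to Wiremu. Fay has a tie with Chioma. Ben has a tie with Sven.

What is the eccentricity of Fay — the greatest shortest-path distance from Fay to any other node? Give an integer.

3

Distances from Fay: Ben:2, Chioma:1, Daria:3, Ivy:3, Sven:1, Wendy:2, Wiremu:2.
The largest is 3 (to Ivy and Daria), so the eccentricity of Fay is 3.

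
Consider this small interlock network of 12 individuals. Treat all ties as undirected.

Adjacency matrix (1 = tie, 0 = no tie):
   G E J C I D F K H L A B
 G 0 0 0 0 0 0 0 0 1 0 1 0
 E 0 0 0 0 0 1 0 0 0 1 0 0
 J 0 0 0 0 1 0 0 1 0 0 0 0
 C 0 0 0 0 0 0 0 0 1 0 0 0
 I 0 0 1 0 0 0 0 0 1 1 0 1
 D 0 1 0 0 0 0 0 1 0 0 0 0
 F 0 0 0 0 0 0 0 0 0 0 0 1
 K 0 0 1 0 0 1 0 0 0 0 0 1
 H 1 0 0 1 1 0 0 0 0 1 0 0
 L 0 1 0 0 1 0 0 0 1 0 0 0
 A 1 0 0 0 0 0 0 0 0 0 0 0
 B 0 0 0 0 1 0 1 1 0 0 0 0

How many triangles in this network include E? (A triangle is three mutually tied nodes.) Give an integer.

E's neighbors are D and L, but none of them are tied to each other, so no triangle contains E.

0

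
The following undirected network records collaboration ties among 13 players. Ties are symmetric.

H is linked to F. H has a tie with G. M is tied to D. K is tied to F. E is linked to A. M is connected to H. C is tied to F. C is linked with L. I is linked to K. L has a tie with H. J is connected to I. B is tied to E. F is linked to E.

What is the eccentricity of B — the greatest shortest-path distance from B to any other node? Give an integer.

5

Distances from B: A:2, C:3, D:5, E:1, F:2, G:4, H:3, I:4, J:5, K:3, L:4, M:4.
The largest is 5 (to J and D), so the eccentricity of B is 5.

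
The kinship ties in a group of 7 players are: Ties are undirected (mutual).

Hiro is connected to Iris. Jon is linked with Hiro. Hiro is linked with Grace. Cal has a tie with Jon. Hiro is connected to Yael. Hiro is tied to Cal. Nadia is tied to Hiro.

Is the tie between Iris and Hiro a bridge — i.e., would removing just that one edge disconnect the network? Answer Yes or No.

Without the Iris–Hiro edge there is no alternate route between Iris and Hiro, so the network disconnects. It is a bridge.

Yes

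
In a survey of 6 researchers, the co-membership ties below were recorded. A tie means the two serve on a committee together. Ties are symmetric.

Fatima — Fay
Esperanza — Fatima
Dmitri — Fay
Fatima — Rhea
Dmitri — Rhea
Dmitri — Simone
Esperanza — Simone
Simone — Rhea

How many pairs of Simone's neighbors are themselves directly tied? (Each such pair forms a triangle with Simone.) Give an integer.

Simone's neighbors: Dmitri, Esperanza, and Rhea.
Neighbor pairs that are themselves tied: Simone–Dmitri–Rhea. Each forms one triangle with Simone, for 1 in total.

1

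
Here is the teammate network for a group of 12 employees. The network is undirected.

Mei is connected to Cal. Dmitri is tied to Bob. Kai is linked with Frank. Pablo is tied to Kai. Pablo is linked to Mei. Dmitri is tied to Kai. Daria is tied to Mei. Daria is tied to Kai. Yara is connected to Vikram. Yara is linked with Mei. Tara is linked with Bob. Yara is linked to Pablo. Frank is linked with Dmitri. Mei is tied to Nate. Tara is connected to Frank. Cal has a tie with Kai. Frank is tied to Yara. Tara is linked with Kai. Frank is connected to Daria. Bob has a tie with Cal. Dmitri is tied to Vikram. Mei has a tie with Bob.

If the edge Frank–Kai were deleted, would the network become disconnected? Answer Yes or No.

Even without that edge, Frank still reaches Kai via Frank – Daria – Kai, so the network stays connected. Not a bridge.

No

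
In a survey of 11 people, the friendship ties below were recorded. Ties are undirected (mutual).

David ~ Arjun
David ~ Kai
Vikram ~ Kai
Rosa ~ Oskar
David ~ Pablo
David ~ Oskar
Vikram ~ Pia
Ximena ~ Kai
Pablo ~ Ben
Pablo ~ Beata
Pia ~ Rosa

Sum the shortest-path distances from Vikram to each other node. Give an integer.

25

Distances from Vikram: Arjun:3, Beata:4, Ben:4, David:2, Kai:1, Oskar:3, Pablo:3, Pia:1, Rosa:2, Ximena:2.
Sum = 3 + 4 + 4 + 2 + 1 + 3 + 3 + 1 + 2 + 2 = 25.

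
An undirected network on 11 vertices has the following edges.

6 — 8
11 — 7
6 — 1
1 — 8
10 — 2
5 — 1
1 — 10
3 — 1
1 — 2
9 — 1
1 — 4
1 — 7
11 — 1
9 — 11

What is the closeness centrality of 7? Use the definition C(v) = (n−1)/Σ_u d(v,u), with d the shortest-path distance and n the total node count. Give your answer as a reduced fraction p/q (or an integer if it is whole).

5/9

Distances from 7: 1:1, 2:2, 3:2, 4:2, 5:2, 6:2, 8:2, 9:2, 10:2, 11:1. Sum = 18.
n = 11, so closeness = 10/18 = 5/9.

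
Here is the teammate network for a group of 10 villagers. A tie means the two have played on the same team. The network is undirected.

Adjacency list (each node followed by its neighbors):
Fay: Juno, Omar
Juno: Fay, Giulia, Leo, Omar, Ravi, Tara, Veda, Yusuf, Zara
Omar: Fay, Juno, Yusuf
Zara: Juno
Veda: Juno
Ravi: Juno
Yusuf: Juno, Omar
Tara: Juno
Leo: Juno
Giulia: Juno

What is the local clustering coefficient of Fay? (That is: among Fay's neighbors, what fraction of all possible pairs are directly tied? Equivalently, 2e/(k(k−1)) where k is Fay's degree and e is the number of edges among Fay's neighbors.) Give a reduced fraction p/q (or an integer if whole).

1

Fay's neighbors: Juno and Omar (k = 2).
Possible neighbor pairs: C(2,2) = 1. Edges among them: Juno–Omar → e = 1.
Clustering(Fay) = 1/1.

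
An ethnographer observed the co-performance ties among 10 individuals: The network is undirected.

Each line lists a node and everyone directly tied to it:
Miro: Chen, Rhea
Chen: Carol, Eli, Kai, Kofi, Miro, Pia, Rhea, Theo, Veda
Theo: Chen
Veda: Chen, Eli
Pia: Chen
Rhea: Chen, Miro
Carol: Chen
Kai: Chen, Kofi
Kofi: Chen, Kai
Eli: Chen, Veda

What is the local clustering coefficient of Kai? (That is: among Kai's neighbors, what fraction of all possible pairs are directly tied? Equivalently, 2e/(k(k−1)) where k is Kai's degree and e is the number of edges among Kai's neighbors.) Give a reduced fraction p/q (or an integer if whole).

1

Kai's neighbors: Chen and Kofi (k = 2).
Possible neighbor pairs: C(2,2) = 1. Edges among them: Chen–Kofi → e = 1.
Clustering(Kai) = 1/1.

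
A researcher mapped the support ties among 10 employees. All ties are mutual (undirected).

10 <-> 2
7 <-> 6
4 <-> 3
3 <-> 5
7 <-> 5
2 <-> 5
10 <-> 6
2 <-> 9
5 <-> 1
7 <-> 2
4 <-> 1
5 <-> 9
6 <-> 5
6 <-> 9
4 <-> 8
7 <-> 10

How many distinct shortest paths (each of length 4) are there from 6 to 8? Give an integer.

2

The shortest distance is 4. The length-4 paths are: 6–5–3–4–8; 6–5–1–4–8.
That gives 2 distinct shortest paths.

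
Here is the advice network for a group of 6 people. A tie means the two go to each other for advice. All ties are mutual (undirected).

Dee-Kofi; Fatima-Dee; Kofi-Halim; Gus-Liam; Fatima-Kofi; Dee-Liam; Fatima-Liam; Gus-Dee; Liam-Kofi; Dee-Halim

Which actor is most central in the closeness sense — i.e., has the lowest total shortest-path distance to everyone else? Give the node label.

Farness (sum of distances to all others) for each node — Dee:5, Fatima:7, Gus:8, Halim:8, Kofi:6, Liam:6.
The smallest farness is 5, for Dee, so Dee has the highest closeness.

Dee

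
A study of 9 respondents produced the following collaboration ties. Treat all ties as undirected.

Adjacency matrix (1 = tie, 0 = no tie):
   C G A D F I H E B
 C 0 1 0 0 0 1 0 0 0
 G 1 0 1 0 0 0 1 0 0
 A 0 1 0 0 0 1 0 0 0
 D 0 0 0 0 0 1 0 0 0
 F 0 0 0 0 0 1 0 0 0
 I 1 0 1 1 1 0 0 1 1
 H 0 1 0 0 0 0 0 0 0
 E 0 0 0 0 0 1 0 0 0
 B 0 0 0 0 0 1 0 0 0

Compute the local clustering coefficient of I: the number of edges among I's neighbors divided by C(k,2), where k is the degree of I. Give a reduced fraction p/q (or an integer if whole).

I's neighbors: A, B, C, D, E, and F (k = 6).
Possible neighbor pairs: C(6,2) = 15. Edges among them: none → e = 0.
Clustering(I) = 0/15 = 0.

0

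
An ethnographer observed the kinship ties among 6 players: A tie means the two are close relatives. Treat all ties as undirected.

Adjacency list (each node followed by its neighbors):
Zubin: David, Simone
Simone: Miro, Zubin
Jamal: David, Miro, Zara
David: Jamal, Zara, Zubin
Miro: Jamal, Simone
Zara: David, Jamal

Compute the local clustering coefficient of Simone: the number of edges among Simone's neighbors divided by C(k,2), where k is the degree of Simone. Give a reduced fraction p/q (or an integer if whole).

0

Simone's neighbors: Miro and Zubin (k = 2).
Possible neighbor pairs: C(2,2) = 1. Edges among them: none → e = 0.
Clustering(Simone) = 0/1.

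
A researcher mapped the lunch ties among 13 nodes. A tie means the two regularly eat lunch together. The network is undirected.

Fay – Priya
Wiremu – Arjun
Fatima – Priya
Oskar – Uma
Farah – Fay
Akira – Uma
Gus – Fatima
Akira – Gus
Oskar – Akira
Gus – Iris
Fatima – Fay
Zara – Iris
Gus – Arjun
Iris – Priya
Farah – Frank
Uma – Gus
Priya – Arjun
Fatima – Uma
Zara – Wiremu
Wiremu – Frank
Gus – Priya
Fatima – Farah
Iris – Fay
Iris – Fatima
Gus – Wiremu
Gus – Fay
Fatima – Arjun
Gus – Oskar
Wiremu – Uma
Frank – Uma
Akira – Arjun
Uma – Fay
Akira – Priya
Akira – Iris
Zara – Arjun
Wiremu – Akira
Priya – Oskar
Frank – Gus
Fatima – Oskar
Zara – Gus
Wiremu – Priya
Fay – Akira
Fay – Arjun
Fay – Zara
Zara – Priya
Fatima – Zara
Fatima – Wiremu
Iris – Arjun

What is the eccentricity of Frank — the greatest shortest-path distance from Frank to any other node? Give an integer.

Distances from Frank: Akira:2, Arjun:2, Farah:1, Fatima:2, Fay:2, Gus:1, Iris:2, Oskar:2, Priya:2, Uma:1, Wiremu:1, Zara:2.
The largest is 2 (to Iris, Fay, Oskar, Zara, Fatima, Akira, Arjun, and Priya), so the eccentricity of Frank is 2.

2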